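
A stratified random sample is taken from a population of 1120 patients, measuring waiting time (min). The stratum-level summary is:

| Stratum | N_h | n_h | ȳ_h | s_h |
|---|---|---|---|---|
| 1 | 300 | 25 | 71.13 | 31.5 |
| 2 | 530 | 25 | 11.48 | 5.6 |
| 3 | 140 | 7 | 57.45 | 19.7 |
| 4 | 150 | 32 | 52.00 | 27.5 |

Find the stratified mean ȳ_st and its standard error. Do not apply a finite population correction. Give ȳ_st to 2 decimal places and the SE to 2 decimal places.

ȳ_st = Σ W_h ȳ_h = (300·71.13 + 530·11.48 + 140·57.45 + 150·52.00)/1120 = 38.63071
V̂(ȳ_st) = Σ W_h² s_h²/n_h, with W_h = N_h/N and N = 1120:
  stratum 1: (300/1120)²·31.5²/25 = 2.84766
  stratum 2: (530/1120)²·5.6²/25 = 0.2809
  stratum 3: (140/1120)²·19.7²/7 = 0.866272
  stratum 4: (150/1120)²·27.5²/32 = 0.423899
V̂(ȳ_st) = 4.41873
SE(ȳ_st) = √4.41873 = 2.10208

ȳ_st ≈ 38.63, SE ≈ 2.10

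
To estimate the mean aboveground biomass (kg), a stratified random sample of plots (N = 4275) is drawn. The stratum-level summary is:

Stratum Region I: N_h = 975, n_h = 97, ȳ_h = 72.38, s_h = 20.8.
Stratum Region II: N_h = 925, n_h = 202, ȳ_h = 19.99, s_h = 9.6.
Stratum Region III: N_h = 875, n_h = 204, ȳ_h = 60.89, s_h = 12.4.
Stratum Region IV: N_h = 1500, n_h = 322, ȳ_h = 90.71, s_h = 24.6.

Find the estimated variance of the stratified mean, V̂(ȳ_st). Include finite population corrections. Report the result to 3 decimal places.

V̂(ȳ_st) ≈ 0.432

V̂(ȳ_st) = Σ W_h² (1 − n_h/N_h) s_h²/n_h, with W_h = N_h/N and N = 4275:
  stratum Region I: (975/4275)²·(1 − 97/975)·20.8²/97 = 0.208921
  stratum Region II: (925/4275)²·(1 − 202/925)·9.6²/202 = 0.0166955
  stratum Region III: (875/4275)²·(1 − 204/875)·12.4²/204 = 0.0242143
  stratum Region IV: (1500/4275)²·(1 − 322/1500)·24.6²/322 = 0.18171
V̂(ȳ_st) = 0.431541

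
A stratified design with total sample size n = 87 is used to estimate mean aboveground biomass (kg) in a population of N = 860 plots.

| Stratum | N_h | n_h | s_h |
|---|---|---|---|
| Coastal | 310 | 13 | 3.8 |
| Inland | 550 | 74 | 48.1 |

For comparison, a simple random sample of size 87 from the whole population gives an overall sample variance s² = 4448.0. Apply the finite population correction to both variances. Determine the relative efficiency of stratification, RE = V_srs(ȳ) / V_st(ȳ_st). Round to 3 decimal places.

V̂(ȳ_st) = Σ W_h² (1 − n_h/N_h) s_h²/n_h, with W_h = N_h/N and N = 860:
  stratum Coastal: (310/860)²·(1 − 13/310)·3.8²/13 = 0.138275
  stratum Inland: (550/860)²·(1 − 74/550)·48.1²/74 = 11.067
V_st = 11.2053
V_srs = (1 − 87/860)·4448.0/87 = 45.9543
Relative efficiency = V_srs / V_st = 45.9543/11.2053 = 4.1011

RE ≈ 4.101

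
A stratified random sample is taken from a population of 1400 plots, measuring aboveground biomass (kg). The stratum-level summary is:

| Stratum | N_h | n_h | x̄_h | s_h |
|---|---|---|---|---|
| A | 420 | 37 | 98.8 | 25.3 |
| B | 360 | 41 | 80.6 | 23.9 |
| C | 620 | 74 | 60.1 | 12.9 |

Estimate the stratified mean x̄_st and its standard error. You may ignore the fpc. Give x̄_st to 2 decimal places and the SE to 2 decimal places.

x̄_st = Σ W_h x̄_h = (420·98.8 + 360·80.6 + 620·60.1)/1400 = 76.98143
V̂(x̄_st) = Σ W_h² s_h²/n_h, with W_h = N_h/N and N = 1400:
  stratum A: (420/1400)²·25.3²/37 = 1.55698
  stratum B: (360/1400)²·23.9²/41 = 0.921215
  stratum C: (620/1400)²·12.9²/74 = 0.441037
V̂(x̄_st) = 2.91923
SE(x̄_st) = √2.91923 = 1.70857

x̄_st ≈ 76.98, SE ≈ 1.71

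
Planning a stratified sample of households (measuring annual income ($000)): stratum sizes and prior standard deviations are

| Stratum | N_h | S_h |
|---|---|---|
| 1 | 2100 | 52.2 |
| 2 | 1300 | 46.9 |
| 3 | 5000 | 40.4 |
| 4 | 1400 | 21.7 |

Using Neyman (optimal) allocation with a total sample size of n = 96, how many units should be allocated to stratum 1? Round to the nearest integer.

26

Neyman allocation: n_h = n · N_h S_h / Σ N_i S_i, with n = 96.
  stratum 1: N_h·S_h = 2100·52.2 = 109620.00
  stratum 2: N_h·S_h = 1300·46.9 = 60970.00
  stratum 3: N_h·S_h = 5000·40.4 = 202000.00
  stratum 4: N_h·S_h = 1400·21.7 = 30380.00
Σ N_h S_h = 402970.00
n for stratum 1 = 96·109620.00/402970.00 = 26.115 → 26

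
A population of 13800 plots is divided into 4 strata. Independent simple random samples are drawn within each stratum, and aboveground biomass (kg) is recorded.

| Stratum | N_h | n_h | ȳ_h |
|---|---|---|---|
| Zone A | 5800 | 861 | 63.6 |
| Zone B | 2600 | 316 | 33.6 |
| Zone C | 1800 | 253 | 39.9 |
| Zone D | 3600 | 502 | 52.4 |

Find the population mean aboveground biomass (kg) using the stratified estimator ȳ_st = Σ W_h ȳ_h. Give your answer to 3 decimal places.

ȳ_st ≈ 51.935

N = Σ N_h = 13800. Stratum weights W_h = N_h/N.
ȳ_st = (5800·63.6 + 2600·33.6 + 1800·39.9 + 3600·52.4) / 13800 = 51.93478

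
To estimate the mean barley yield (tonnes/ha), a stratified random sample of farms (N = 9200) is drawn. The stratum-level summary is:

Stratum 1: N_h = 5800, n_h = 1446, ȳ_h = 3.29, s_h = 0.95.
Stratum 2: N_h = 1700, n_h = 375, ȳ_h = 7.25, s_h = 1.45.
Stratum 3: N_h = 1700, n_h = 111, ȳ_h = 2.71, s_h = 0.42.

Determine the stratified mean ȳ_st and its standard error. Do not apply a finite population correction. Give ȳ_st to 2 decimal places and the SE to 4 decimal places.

ȳ_st ≈ 3.91, SE ≈ 0.0222

ȳ_st = Σ W_h ȳ_h = (5800·3.29 + 1700·7.25 + 1700·2.71)/9200 = 3.91457
V̂(ȳ_st) = Σ W_h² s_h²/n_h, with W_h = N_h/N and N = 9200:
  stratum 1: (5800/9200)²·0.95²/1446 = 0.000248061
  stratum 2: (1700/9200)²·1.45²/375 = 0.000191437
  stratum 3: (1700/9200)²·0.42²/111 = 5.42622e-05
V̂(ȳ_st) = 0.000493761
SE(ȳ_st) = √0.000493761 = 0.0222207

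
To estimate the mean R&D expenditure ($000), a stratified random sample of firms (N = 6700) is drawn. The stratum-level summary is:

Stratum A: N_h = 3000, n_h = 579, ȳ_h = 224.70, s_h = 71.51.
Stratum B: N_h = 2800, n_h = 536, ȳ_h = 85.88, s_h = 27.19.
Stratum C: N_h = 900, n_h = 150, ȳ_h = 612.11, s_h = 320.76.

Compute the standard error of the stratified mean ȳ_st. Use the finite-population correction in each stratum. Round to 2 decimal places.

V̂(ȳ_st) = Σ W_h² (1 − n_h/N_h) s_h²/n_h, with W_h = N_h/N and N = 6700:
  stratum A: (3000/6700)²·(1 − 579/3000)·71.51²/579 = 1.42896
  stratum B: (2800/6700)²·(1 − 536/2800)·27.19²/536 = 0.194777
  stratum C: (900/6700)²·(1 − 150/900)·320.76²/150 = 10.3139
V̂(ȳ_st) = 11.9377
SE(ȳ_st) = √11.9377 = 3.45509

SE(ȳ_st) ≈ 3.46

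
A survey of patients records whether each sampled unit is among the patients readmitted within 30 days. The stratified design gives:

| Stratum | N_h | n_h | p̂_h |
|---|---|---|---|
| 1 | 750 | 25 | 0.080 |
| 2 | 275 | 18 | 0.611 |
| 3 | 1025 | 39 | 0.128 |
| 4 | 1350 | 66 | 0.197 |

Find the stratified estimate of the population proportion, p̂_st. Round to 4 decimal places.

N = 3400; stratum weights W_h = N_h/N.
p̂_st = Σ W_h p̂_h = (750·0.080 + 275·0.611 + 1025·0.128 + 1350·0.197)/3400 = 0.18387

p̂_st ≈ 0.1839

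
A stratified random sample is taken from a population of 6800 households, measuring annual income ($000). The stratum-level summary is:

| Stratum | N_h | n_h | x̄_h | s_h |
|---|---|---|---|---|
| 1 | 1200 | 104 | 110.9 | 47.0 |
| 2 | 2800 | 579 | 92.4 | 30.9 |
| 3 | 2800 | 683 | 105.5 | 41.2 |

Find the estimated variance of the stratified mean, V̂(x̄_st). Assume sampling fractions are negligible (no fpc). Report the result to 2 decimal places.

V̂(x̄_st) = Σ W_h² s_h²/n_h, with W_h = N_h/N and N = 6800:
  stratum 1: (1200/6800)²·47.0²/104 = 0.661465
  stratum 2: (2800/6800)²·30.9²/579 = 0.2796
  stratum 3: (2800/6800)²·41.2²/683 = 0.421378
V̂(x̄_st) = 1.36244

V̂(x̄_st) ≈ 1.36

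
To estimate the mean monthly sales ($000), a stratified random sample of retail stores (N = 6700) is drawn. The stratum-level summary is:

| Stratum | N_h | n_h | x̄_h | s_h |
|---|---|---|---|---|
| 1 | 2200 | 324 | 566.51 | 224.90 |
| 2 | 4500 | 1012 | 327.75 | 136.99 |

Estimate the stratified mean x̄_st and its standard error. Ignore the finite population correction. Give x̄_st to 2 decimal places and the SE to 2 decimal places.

x̄_st = Σ W_h x̄_h = (2200·566.51 + 4500·327.75)/6700 = 406.14881
V̂(x̄_st) = Σ W_h² s_h²/n_h, with W_h = N_h/N and N = 6700:
  stratum 1: (2200/6700)²·224.90²/324 = 16.8318
  stratum 2: (4500/6700)²·136.99²/1012 = 8.36513
V̂(x̄_st) = 25.1969
SE(x̄_st) = √25.1969 = 5.01965

x̄_st ≈ 406.15, SE ≈ 5.02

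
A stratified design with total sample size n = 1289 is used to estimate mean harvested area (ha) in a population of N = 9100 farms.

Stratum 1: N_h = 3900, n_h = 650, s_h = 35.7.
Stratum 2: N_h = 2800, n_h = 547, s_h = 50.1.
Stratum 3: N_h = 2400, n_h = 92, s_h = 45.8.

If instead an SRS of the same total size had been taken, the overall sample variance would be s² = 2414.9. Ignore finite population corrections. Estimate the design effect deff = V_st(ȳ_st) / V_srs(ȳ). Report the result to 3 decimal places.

V̂(ȳ_st) = Σ W_h² s_h²/n_h, with W_h = N_h/N and N = 9100:
  stratum 1: (3900/9100)²·35.7²/650 = 0.360138
  stratum 2: (2800/9100)²·50.1²/547 = 0.434432
  stratum 3: (2400/9100)²·45.8²/92 = 1.58593
V_st = 2.3805
V_srs = s²/n = 2414.9/1289 = 1.87347
deff = V_st / V_srs = 2.3805/1.87347 = 1.2706

deff ≈ 1.271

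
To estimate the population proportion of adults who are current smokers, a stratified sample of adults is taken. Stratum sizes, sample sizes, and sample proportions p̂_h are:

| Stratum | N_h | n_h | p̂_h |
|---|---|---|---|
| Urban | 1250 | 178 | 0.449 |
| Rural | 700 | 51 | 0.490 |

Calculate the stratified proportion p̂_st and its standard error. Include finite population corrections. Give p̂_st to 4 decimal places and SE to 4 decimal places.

p̂_st ≈ 0.4637, SE ≈ 0.0330

N = 1950; stratum weights W_h = N_h/N.
p̂_st = Σ W_h p̂_h = (1250·0.449 + 700·0.490)/1950 = 0.46372
V̂(p̂_st) = Σ W_h² (1 − n_h/N_h) p̂_h(1−p̂_h)/(n_h−1):
  stratum Urban: (1250/1950)²·(1 − 178/1250)·0.449·0.551/177 = 0.000492561
  stratum Rural: (700/1950)²·(1 − 51/700)·0.490·0.510/50 = 0.000597131
V̂(p̂_st) = 0.00108969; SE = √V̂ = 0.0330105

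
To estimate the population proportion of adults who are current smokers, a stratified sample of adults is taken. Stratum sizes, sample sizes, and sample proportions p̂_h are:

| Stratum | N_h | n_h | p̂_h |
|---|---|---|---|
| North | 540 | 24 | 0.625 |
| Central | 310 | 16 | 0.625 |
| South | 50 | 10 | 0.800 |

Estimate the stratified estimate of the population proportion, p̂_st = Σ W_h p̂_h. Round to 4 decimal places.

p̂_st ≈ 0.6347

N = 900; stratum weights W_h = N_h/N.
p̂_st = Σ W_h p̂_h = (540·0.625 + 310·0.625 + 50·0.800)/900 = 0.63472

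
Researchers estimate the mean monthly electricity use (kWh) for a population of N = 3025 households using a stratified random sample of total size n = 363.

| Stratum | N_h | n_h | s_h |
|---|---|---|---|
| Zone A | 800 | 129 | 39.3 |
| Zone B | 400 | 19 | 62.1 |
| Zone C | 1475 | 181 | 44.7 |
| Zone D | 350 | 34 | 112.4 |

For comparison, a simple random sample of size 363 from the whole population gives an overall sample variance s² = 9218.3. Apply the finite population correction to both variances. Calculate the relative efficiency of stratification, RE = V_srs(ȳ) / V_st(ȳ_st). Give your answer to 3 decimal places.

RE ≈ 2.055

V̂(ȳ_st) = Σ W_h² (1 − n_h/N_h) s_h²/n_h, with W_h = N_h/N and N = 3025:
  stratum Zone A: (800/3025)²·(1 − 129/800)·39.3²/129 = 0.702356
  stratum Zone B: (400/3025)²·(1 − 19/400)·62.1²/19 = 3.38037
  stratum Zone C: (1475/3025)²·(1 − 181/1475)·44.7²/181 = 2.30257
  stratum Zone D: (350/3025)²·(1 − 34/350)·112.4²/34 = 4.49116
V_st = 10.8764
V_srs = (1 − 363/3025)·9218.3/363 = 22.3474
Relative efficiency = V_srs / V_st = 22.3474/10.8764 = 2.0547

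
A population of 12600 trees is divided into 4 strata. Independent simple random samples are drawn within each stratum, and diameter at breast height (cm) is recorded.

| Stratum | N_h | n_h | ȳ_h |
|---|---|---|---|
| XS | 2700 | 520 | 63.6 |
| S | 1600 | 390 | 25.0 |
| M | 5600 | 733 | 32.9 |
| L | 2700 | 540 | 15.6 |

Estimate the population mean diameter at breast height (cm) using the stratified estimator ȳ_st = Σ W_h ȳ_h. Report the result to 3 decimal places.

N = Σ N_h = 12600. Stratum weights W_h = N_h/N.
ȳ_st = (2700·63.6 + 1600·25.0 + 5600·32.9 + 2700·15.6) / 12600 = 34.76825

ȳ_st ≈ 34.768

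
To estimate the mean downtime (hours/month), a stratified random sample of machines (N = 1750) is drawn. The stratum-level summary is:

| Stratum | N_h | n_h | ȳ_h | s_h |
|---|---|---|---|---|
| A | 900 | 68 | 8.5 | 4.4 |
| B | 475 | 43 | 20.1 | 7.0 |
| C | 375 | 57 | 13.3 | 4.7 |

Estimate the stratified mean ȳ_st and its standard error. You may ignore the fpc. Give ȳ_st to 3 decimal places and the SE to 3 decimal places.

ȳ_st ≈ 12.677, SE ≈ 0.421

ȳ_st = Σ W_h ȳ_h = (900·8.5 + 475·20.1 + 375·13.3)/1750 = 12.67714
V̂(ȳ_st) = Σ W_h² s_h²/n_h, with W_h = N_h/N and N = 1750:
  stratum A: (900/1750)²·4.4²/68 = 0.0753018
  stratum B: (475/1750)²·7.0²/43 = 0.0839535
  stratum C: (375/1750)²·4.7²/57 = 0.0177954
V̂(ȳ_st) = 0.177051
SE(ȳ_st) = √0.177051 = 0.420774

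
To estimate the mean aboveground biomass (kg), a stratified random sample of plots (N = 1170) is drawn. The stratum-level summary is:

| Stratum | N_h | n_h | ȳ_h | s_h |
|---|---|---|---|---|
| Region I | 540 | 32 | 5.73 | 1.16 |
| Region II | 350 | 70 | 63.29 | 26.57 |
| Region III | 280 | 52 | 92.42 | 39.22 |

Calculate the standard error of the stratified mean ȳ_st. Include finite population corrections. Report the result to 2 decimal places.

SE(ȳ_st) ≈ 1.45

V̂(ȳ_st) = Σ W_h² (1 − n_h/N_h) s_h²/n_h, with W_h = N_h/N and N = 1170:
  stratum Region I: (540/1170)²·(1 − 32/540)·1.16²/32 = 0.00842659
  stratum Region II: (350/1170)²·(1 − 70/350)·26.57²/70 = 0.722004
  stratum Region III: (280/1170)²·(1 − 52/280)·39.22²/52 = 1.37954
V̂(ȳ_st) = 2.10997
SE(ȳ_st) = √2.10997 = 1.45257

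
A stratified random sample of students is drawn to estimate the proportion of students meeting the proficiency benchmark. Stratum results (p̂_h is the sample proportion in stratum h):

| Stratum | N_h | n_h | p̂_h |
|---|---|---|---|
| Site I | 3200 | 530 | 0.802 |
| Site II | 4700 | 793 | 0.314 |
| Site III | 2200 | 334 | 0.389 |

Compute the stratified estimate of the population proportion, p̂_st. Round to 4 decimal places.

p̂_st ≈ 0.4850

N = 10100; stratum weights W_h = N_h/N.
p̂_st = Σ W_h p̂_h = (3200·0.802 + 4700·0.314 + 2200·0.389)/10100 = 0.48495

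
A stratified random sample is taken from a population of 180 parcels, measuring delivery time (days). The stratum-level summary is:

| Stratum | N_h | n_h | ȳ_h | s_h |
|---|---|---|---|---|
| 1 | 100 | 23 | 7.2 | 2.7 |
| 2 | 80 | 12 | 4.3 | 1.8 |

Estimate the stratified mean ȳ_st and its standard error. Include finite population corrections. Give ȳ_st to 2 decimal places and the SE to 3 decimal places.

ȳ_st = Σ W_h ȳ_h = (100·7.2 + 80·4.3)/180 = 5.91111
V̂(ȳ_st) = Σ W_h² (1 − n_h/N_h) s_h²/n_h, with W_h = N_h/N and N = 180:
  stratum 1: (100/180)²·(1 − 23/100)·2.7²/23 = 0.0753261
  stratum 2: (80/180)²·(1 − 12/80)·1.8²/12 = 0.0453333
V̂(ȳ_st) = 0.120659
SE(ȳ_st) = √0.120659 = 0.347361

ȳ_st ≈ 5.91, SE ≈ 0.347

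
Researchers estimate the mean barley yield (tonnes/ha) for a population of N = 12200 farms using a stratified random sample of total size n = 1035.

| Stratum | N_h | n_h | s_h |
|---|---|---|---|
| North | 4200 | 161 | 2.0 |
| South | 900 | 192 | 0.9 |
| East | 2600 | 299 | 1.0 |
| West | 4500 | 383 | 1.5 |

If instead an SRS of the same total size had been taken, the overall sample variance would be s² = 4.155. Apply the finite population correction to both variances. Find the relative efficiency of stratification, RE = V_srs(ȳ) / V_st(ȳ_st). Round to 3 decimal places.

RE ≈ 0.989

V̂(ȳ_st) = Σ W_h² (1 − n_h/N_h) s_h²/n_h, with W_h = N_h/N and N = 12200:
  stratum North: (4200/12200)²·(1 − 161/4200)·2.0²/161 = 0.00283164
  stratum South: (900/12200)²·(1 − 192/900)·0.9²/192 = 1.80609e-05
  stratum East: (2600/12200)²·(1 − 299/2600)·1.0²/299 = 0.000134431
  stratum West: (4500/12200)²·(1 − 383/4500)·1.5²/383 = 0.000731236
V_st = 0.00371536
V_srs = (1 − 1035/12200)·4.155/1035 = 0.00367392
Relative efficiency = V_srs / V_st = 0.00367392/0.00371536 = 0.9888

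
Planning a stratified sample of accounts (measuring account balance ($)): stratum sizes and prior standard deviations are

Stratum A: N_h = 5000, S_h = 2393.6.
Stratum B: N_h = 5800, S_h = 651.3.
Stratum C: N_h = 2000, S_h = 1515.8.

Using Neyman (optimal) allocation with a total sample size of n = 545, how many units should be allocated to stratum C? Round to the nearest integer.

Neyman allocation: n_h = n · N_h S_h / Σ N_i S_i, with n = 545.
  stratum A: N_h·S_h = 5000·2393.6 = 11968000.00
  stratum B: N_h·S_h = 5800·651.3 = 3777540.00
  stratum C: N_h·S_h = 2000·1515.8 = 3031600.00
Σ N_h S_h = 18777140.00
n for stratum C = 545·3031600.00/18777140.00 = 87.991 → 88

88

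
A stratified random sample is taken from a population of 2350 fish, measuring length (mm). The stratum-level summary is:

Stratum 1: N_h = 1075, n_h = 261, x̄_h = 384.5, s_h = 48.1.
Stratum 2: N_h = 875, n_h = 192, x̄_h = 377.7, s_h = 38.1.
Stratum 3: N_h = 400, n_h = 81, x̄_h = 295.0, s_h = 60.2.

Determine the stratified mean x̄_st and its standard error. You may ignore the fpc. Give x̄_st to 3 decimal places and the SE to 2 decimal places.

x̄_st = Σ W_h x̄_h = (1075·384.5 + 875·377.7 + 400·295.0)/2350 = 366.73404
V̂(x̄_st) = Σ W_h² s_h²/n_h, with W_h = N_h/N and N = 2350:
  stratum 1: (1075/2350)²·48.1²/261 = 1.85494
  stratum 2: (875/2350)²·38.1²/192 = 1.04816
  stratum 3: (400/2350)²·60.2²/81 = 1.29626
V̂(x̄_st) = 4.19937
SE(x̄_st) = √4.19937 = 2.04924

x̄_st ≈ 366.734, SE ≈ 2.05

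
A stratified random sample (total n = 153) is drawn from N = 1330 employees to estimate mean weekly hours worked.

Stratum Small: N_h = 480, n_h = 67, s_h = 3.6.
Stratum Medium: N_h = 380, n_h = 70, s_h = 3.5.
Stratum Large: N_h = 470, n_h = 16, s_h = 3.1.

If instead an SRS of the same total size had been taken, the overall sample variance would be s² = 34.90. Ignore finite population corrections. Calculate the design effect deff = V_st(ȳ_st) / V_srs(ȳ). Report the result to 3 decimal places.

V̂(ȳ_st) = Σ W_h² s_h²/n_h, with W_h = N_h/N and N = 1330:
  stratum Small: (480/1330)²·3.6²/67 = 0.0251947
  stratum Medium: (380/1330)²·3.5²/70 = 0.0142857
  stratum Large: (470/1330)²·3.1²/16 = 0.075006
V_st = 0.114486
V_srs = s²/n = 34.90/153 = 0.228105
deff = V_st / V_srs = 0.114486/0.228105 = 0.5019

deff ≈ 0.502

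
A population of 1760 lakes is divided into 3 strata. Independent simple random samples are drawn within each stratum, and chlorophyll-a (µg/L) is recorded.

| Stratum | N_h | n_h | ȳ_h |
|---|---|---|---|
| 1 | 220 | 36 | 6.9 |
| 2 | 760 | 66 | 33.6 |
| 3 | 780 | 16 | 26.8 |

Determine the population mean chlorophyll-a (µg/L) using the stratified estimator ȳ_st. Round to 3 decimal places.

N = Σ N_h = 1760. Stratum weights W_h = N_h/N.
ȳ_st = (220·6.9 + 760·33.6 + 780·26.8) / 1760 = 27.24886

ȳ_st ≈ 27.249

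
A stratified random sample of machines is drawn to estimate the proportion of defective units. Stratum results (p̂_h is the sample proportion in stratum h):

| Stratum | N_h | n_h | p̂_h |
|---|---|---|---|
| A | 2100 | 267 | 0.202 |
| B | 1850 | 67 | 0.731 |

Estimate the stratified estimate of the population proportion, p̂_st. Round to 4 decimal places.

N = 3950; stratum weights W_h = N_h/N.
p̂_st = Σ W_h p̂_h = (2100·0.202 + 1850·0.731)/3950 = 0.44976

p̂_st ≈ 0.4498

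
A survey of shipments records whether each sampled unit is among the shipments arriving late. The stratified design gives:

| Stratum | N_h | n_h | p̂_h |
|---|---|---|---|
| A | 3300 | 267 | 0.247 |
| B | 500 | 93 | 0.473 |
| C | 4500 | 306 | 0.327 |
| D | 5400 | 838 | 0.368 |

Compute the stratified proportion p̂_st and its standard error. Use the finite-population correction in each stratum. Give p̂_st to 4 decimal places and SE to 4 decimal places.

N = 13700; stratum weights W_h = N_h/N.
p̂_st = Σ W_h p̂_h = (3300·0.247 + 500·0.473 + 4500·0.327 + 5400·0.368)/13700 = 0.32922
V̂(p̂_st) = Σ W_h² (1 − n_h/N_h) p̂_h(1−p̂_h)/(n_h−1):
  stratum A: (3300/13700)²·(1 − 267/3300)·0.247·0.753/266 = 3.72868e-05
  stratum B: (500/13700)²·(1 − 93/500)·0.473·0.527/92 = 2.9377e-06
  stratum C: (4500/13700)²·(1 − 306/4500)·0.327·0.673/305 = 7.25542e-05
  stratum D: (5400/13700)²·(1 − 838/5400)·0.368·0.632/837 = 3.6471e-05
V̂(p̂_st) = 0.00014925; SE = √V̂ = 0.0122168

p̂_st ≈ 0.3292, SE ≈ 0.0122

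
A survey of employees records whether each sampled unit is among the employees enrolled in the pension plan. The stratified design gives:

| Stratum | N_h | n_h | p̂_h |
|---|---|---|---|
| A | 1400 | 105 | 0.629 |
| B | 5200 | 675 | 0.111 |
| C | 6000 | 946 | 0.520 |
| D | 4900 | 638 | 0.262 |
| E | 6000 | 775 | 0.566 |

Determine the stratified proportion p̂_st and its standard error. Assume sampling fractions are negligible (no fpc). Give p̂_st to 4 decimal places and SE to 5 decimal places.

N = 23500; stratum weights W_h = N_h/N.
p̂_st = Σ W_h p̂_h = (1400·0.629 + 5200·0.111 + 6000·0.520 + 4900·0.262 + 6000·0.566)/23500 = 0.39394
V̂(p̂_st) = Σ W_h² p̂_h(1−p̂_h)/(n_h−1):
  stratum A: (1400/23500)²·0.629·0.371/104 = 7.96364e-06
  stratum B: (5200/23500)²·0.111·0.889/674 = 7.16862e-06
  stratum C: (6000/23500)²·0.520·0.480/945 = 1.72179e-05
  stratum D: (4900/23500)²·0.262·0.738/637 = 1.3197e-05
  stratum E: (6000/23500)²·0.566·0.434/774 = 2.06886e-05
V̂(p̂_st) = 6.62358e-05; SE = √V̂ = 0.00813854

p̂_st ≈ 0.3939, SE ≈ 0.00814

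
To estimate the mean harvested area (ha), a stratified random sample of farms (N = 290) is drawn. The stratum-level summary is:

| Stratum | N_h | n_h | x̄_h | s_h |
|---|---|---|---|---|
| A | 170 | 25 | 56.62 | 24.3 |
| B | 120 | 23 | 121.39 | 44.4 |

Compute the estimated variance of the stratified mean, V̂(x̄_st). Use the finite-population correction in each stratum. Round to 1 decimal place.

V̂(x̄_st) = Σ W_h² (1 − n_h/N_h) s_h²/n_h, with W_h = N_h/N and N = 290:
  stratum A: (170/290)²·(1 − 25/170)·24.3²/25 = 6.92299
  stratum B: (120/290)²·(1 − 23/120)·44.4²/23 = 11.863
V̂(x̄_st) = 18.786

V̂(x̄_st) ≈ 18.8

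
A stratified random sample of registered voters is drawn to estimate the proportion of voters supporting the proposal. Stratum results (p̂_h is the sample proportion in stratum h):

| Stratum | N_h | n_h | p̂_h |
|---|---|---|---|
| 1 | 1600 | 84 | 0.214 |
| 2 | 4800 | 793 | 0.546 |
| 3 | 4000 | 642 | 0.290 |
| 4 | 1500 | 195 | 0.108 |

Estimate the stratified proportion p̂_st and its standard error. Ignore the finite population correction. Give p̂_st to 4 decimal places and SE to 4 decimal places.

N = 11900; stratum weights W_h = N_h/N.
p̂_st = Σ W_h p̂_h = (1600·0.214 + 4800·0.546 + 4000·0.290 + 1500·0.108)/11900 = 0.36010
V̂(p̂_st) = Σ W_h² p̂_h(1−p̂_h)/(n_h−1):
  stratum 1: (1600/11900)²·0.214·0.786/83 = 3.66357e-05
  stratum 2: (4800/11900)²·0.546·0.454/792 = 5.09228e-05
  stratum 3: (4000/11900)²·0.290·0.710/641 = 3.62931e-05
  stratum 4: (1500/11900)²·0.108·0.892/194 = 7.88997e-06
V̂(p̂_st) = 0.000131742; SE = √V̂ = 0.0114779

p̂_st ≈ 0.3601, SE ≈ 0.0115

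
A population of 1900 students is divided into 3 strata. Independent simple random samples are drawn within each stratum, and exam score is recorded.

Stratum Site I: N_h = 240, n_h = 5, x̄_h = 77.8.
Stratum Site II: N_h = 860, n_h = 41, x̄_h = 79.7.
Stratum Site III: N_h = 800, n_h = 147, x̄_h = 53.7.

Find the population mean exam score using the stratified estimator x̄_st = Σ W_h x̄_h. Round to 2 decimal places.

N = Σ N_h = 1900. Stratum weights W_h = N_h/N.
x̄_st = (240·77.8 + 860·79.7 + 800·53.7) / 1900 = 68.5126

x̄_st ≈ 68.51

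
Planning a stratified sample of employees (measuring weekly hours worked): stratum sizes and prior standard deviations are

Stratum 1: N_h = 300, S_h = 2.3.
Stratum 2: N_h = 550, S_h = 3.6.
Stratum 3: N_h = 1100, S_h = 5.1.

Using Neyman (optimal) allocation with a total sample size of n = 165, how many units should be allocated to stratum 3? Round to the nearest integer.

112

Neyman allocation: n_h = n · N_h S_h / Σ N_i S_i, with n = 165.
  stratum 1: N_h·S_h = 300·2.3 = 690.00
  stratum 2: N_h·S_h = 550·3.6 = 1980.00
  stratum 3: N_h·S_h = 1100·5.1 = 5610.00
Σ N_h S_h = 8280.00
n for stratum 3 = 165·5610.00/8280.00 = 111.793 → 112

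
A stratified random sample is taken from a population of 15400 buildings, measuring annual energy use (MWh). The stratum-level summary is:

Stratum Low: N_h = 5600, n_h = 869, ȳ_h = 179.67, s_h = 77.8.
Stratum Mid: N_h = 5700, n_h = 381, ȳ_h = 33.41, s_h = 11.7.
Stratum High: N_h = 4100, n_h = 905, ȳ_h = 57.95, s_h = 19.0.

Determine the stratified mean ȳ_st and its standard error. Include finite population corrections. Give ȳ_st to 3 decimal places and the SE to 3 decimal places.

ȳ_st = Σ W_h ȳ_h = (5600·179.67 + 5700·33.41 + 4100·57.95)/15400 = 93.12883
V̂(ȳ_st) = Σ W_h² (1 − n_h/N_h) s_h²/n_h, with W_h = N_h/N and N = 15400:
  stratum Low: (5600/15400)²·(1 − 869/5600)·77.8²/869 = 0.778106
  stratum Mid: (5700/15400)²·(1 − 381/5700)·11.7²/381 = 0.0459314
  stratum High: (4100/15400)²·(1 − 905/4100)·19.0²/905 = 0.0220329
V̂(ȳ_st) = 0.846071
SE(ȳ_st) = √0.846071 = 0.919821

ȳ_st ≈ 93.129, SE ≈ 0.920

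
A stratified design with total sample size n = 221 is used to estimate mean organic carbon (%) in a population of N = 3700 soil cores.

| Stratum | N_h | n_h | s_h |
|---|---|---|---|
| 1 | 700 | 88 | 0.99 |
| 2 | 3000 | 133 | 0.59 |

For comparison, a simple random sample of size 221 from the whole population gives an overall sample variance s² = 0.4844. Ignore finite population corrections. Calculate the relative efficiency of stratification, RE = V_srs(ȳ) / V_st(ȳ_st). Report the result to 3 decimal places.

RE ≈ 1.034

V̂(ȳ_st) = Σ W_h² s_h²/n_h, with W_h = N_h/N and N = 3700:
  stratum 1: (700/3700)²·0.99²/88 = 0.00039864
  stratum 2: (3000/3700)²·0.59²/133 = 0.00172065
V_st = 0.00211929
V_srs = s²/n = 0.4844/221 = 0.00219186
Relative efficiency = V_srs / V_st = 0.00219186/0.00211929 = 1.0342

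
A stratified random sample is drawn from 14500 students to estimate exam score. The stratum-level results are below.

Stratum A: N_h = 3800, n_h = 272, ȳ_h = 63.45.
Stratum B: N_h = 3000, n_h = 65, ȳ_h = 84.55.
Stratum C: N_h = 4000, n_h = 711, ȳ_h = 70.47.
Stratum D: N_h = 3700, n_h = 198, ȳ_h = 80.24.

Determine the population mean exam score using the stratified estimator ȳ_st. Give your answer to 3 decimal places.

ȳ_st ≈ 74.036

N = Σ N_h = 14500. Stratum weights W_h = N_h/N.
ȳ_st = (3800·63.45 + 3000·84.55 + 4000·70.47 + 3700·80.24) / 14500 = 74.03641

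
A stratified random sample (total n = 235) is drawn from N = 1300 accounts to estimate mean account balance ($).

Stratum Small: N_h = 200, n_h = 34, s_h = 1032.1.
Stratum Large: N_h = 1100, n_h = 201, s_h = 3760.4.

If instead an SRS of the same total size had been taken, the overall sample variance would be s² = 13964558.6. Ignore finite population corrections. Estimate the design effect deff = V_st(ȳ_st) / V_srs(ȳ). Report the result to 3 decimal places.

V̂(ȳ_st) = Σ W_h² s_h²/n_h, with W_h = N_h/N and N = 1300:
  stratum Small: (200/1300)²·1032.1²/34 = 741.546
  stratum Large: (1100/1300)²·3760.4²/201 = 50369.9
V_st = 51111.4
V_srs = s²/n = 13964558.6/235 = 59423.7
deff = V_st / V_srs = 51111.4/59423.7 = 0.8601

deff ≈ 0.860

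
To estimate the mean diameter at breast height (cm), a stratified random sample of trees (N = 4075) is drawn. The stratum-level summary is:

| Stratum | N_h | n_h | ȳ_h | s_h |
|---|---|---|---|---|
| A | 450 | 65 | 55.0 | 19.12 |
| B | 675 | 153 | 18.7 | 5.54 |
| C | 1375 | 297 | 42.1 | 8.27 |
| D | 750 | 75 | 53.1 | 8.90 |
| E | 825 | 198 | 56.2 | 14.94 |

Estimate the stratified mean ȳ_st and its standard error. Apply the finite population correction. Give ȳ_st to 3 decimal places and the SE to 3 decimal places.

ȳ_st = Σ W_h ȳ_h = (450·55.0 + 675·18.7 + 1375·42.1 + 750·53.1 + 825·56.2)/4075 = 44.52761
V̂(ȳ_st) = Σ W_h² (1 − n_h/N_h) s_h²/n_h, with W_h = N_h/N and N = 4075:
  stratum A: (450/4075)²·(1 − 65/450)·19.12²/65 = 0.0586787
  stratum B: (675/4075)²·(1 − 153/675)·5.54²/153 = 0.00425645
  stratum C: (1375/4075)²·(1 − 297/1375)·8.27²/297 = 0.0205552
  stratum D: (750/4075)²·(1 − 75/750)·8.90²/75 = 0.032198
  stratum E: (825/4075)²·(1 − 198/825)·14.94²/198 = 0.0351158
V̂(ȳ_st) = 0.150804
SE(ȳ_st) = √0.150804 = 0.388335

ȳ_st ≈ 44.528, SE ≈ 0.388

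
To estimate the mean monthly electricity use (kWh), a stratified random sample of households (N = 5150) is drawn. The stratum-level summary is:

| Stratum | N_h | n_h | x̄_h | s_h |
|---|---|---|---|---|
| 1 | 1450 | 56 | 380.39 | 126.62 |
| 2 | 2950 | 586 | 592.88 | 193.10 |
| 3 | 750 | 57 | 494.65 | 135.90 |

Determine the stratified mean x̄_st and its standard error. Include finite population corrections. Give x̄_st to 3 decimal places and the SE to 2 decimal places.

x̄_st = Σ W_h x̄_h = (1450·380.39 + 2950·592.88 + 750·494.65)/5150 = 518.74738
V̂(x̄_st) = Σ W_h² (1 − n_h/N_h) s_h²/n_h, with W_h = N_h/N and N = 5150:
  stratum 1: (1450/5150)²·(1 − 56/1450)·126.62²/56 = 21.8189
  stratum 2: (2950/5150)²·(1 − 586/2950)·193.10²/586 = 16.731
  stratum 3: (750/5150)²·(1 − 57/750)·135.90²/57 = 6.34957
V̂(x̄_st) = 44.8995
SE(x̄_st) = √44.8995 = 6.70071

x̄_st ≈ 518.747, SE ≈ 6.70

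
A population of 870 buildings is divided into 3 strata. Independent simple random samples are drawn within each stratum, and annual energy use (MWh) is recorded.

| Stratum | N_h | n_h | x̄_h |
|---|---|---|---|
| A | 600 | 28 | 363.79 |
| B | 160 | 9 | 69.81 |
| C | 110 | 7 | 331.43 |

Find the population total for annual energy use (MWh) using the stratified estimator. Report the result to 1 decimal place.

τ̂_st ≈ 265900.9

τ̂_st = Σ N_h x̄_h = 600·363.79 + 160·69.81 + 110·331.43 = 265900.9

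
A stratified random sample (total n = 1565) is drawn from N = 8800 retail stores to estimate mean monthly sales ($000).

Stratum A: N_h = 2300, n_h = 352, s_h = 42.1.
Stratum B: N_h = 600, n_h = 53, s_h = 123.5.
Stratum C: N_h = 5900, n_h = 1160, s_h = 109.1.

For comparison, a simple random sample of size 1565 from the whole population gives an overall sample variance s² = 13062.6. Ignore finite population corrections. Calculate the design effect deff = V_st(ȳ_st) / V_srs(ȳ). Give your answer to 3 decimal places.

deff ≈ 0.754

V̂(ȳ_st) = Σ W_h² s_h²/n_h, with W_h = N_h/N and N = 8800:
  stratum A: (2300/8800)²·42.1²/352 = 0.343963
  stratum B: (600/8800)²·123.5²/53 = 1.33781
  stratum C: (5900/8800)²·109.1²/1160 = 4.61243
V_st = 6.29421
V_srs = s²/n = 13062.6/1565 = 8.34671
deff = V_st / V_srs = 6.29421/8.34671 = 0.7541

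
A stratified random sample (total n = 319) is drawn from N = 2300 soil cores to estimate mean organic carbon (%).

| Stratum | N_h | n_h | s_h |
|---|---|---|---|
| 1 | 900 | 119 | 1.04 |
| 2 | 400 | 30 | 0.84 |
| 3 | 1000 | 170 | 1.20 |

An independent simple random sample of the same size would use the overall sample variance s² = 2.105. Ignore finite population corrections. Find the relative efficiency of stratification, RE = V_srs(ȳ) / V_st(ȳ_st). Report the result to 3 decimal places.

RE ≈ 1.781

V̂(ȳ_st) = Σ W_h² s_h²/n_h, with W_h = N_h/N and N = 2300:
  stratum 1: (900/2300)²·1.04²/119 = 0.00139171
  stratum 2: (400/2300)²·0.84²/30 = 0.00071138
  stratum 3: (1000/2300)²·1.20²/170 = 0.00160125
V_st = 0.00370434
V_srs = s²/n = 2.105/319 = 0.00659875
Relative efficiency = V_srs / V_st = 0.00659875/0.00370434 = 1.7814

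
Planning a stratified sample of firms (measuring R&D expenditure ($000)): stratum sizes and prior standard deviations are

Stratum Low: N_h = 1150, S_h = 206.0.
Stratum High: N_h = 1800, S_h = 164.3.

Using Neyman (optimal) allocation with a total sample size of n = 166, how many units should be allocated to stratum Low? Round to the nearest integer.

74

Neyman allocation: n_h = n · N_h S_h / Σ N_i S_i, with n = 166.
  stratum Low: N_h·S_h = 1150·206.0 = 236900.00
  stratum High: N_h·S_h = 1800·164.3 = 295740.00
Σ N_h S_h = 532640.00
n for stratum Low = 166·236900.00/532640.00 = 73.831 → 74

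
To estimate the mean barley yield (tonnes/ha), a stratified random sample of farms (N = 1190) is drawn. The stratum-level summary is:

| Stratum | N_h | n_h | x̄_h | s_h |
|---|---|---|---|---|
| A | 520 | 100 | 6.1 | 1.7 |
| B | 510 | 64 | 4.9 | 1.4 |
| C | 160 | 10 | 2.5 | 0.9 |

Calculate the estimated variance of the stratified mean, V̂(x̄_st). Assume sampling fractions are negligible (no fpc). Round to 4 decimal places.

V̂(x̄_st) = Σ W_h² s_h²/n_h, with W_h = N_h/N and N = 1190:
  stratum A: (520/1190)²·1.7²/100 = 0.00551837
  stratum B: (510/1190)²·1.4²/64 = 0.005625
  stratum C: (160/1190)²·0.9²/10 = 0.0014643
V̂(x̄_st) = 0.0126077

V̂(x̄_st) ≈ 0.0126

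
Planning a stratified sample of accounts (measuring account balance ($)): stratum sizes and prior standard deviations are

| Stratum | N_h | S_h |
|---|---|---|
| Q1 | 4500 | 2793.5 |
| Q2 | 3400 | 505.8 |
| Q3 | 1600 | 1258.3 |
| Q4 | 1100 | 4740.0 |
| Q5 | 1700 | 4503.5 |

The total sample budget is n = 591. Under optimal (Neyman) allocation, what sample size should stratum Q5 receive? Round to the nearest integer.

155

Neyman allocation: n_h = n · N_h S_h / Σ N_i S_i, with n = 591.
  stratum Q1: N_h·S_h = 4500·2793.5 = 12570750.00
  stratum Q2: N_h·S_h = 3400·505.8 = 1719720.00
  stratum Q3: N_h·S_h = 1600·1258.3 = 2013280.00
  stratum Q4: N_h·S_h = 1100·4740.0 = 5214000.00
  stratum Q5: N_h·S_h = 1700·4503.5 = 7655950.00
Σ N_h S_h = 29173700.00
n for stratum Q5 = 591·7655950.00/29173700.00 = 155.094 → 155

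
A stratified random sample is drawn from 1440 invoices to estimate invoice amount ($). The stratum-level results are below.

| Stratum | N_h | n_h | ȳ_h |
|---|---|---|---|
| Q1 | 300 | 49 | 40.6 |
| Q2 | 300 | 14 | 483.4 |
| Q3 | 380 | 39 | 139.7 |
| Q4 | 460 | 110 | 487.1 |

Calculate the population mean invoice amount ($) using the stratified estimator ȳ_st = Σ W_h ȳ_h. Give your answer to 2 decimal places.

ȳ_st ≈ 301.63

N = Σ N_h = 1440. Stratum weights W_h = N_h/N.
ȳ_st = (300·40.6 + 300·483.4 + 380·139.7 + 460·487.1) / 1440 = 301.6333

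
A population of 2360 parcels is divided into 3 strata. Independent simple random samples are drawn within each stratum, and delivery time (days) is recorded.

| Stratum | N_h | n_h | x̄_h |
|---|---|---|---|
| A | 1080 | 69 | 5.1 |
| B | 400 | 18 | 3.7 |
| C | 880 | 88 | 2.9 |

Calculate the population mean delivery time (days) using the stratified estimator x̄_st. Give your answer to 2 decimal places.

N = Σ N_h = 2360. Stratum weights W_h = N_h/N.
x̄_st = (1080·5.1 + 400·3.7 + 880·2.9) / 2360 = 4.0424

x̄_st ≈ 4.04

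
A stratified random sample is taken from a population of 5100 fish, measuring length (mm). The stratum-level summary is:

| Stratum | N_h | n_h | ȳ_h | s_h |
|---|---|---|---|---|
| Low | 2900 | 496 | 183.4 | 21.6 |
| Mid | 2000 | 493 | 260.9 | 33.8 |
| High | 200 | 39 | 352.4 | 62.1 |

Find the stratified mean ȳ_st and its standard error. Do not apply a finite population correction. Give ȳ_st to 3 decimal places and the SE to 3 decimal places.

ȳ_st = Σ W_h ȳ_h = (2900·183.4 + 2000·260.9 + 200·352.4)/5100 = 220.41961
V̂(ȳ_st) = Σ W_h² s_h²/n_h, with W_h = N_h/N and N = 5100:
  stratum Low: (2900/5100)²·21.6²/496 = 0.304146
  stratum Mid: (2000/5100)²·33.8²/493 = 0.356374
  stratum High: (200/5100)²·62.1²/39 = 0.152068
V̂(ȳ_st) = 0.812588
SE(ȳ_st) = √0.812588 = 0.901437

ȳ_st ≈ 220.420, SE ≈ 0.901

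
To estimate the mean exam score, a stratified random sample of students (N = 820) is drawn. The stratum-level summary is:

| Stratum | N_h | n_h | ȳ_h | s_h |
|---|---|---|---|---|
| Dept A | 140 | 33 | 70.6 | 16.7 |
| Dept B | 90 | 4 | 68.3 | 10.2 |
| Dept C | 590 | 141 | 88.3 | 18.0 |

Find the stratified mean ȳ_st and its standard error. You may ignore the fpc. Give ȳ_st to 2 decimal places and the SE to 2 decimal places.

ȳ_st = Σ W_h ȳ_h = (140·70.6 + 90·68.3 + 590·88.3)/820 = 83.08293
V̂(ȳ_st) = Σ W_h² s_h²/n_h, with W_h = N_h/N and N = 820:
  stratum Dept A: (140/820)²·16.7²/33 = 0.246347
  stratum Dept B: (90/820)²·10.2²/4 = 0.313327
  stratum Dept C: (590/820)²·18.0²/141 = 1.1896
V̂(ȳ_st) = 1.74928
SE(ȳ_st) = √1.74928 = 1.3226

ȳ_st ≈ 83.08, SE ≈ 1.32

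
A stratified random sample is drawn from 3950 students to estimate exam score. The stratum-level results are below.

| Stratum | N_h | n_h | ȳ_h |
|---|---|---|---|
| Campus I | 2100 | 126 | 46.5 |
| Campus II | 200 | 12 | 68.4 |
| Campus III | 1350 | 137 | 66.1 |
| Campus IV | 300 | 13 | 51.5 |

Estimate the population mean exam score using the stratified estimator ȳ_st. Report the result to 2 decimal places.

N = Σ N_h = 3950. Stratum weights W_h = N_h/N.
ȳ_st = (2100·46.5 + 200·68.4 + 1350·66.1 + 300·51.5) / 3950 = 54.6873

ȳ_st ≈ 54.69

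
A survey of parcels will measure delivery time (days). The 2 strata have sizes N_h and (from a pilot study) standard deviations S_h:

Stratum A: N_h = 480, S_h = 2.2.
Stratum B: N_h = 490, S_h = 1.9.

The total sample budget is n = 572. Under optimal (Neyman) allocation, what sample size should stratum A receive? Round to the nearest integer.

Neyman allocation: n_h = n · N_h S_h / Σ N_i S_i, with n = 572.
  stratum A: N_h·S_h = 480·2.2 = 1056.00
  stratum B: N_h·S_h = 490·1.9 = 931.00
Σ N_h S_h = 1987.00
n for stratum A = 572·1056.00/1987.00 = 303.992 → 304

304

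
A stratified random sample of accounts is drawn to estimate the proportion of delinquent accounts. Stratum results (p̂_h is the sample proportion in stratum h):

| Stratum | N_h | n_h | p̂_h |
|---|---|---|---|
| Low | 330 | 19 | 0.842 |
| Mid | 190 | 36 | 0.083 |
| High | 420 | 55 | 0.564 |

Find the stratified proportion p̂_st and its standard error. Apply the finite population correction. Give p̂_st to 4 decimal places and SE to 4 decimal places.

N = 940; stratum weights W_h = N_h/N.
p̂_st = Σ W_h p̂_h = (330·0.842 + 190·0.083 + 420·0.564)/940 = 0.56437
V̂(p̂_st) = Σ W_h² (1 − n_h/N_h) p̂_h(1−p̂_h)/(n_h−1):
  stratum Low: (330/940)²·(1 − 19/330)·0.842·0.158/18 = 0.000858451
  stratum Mid: (190/940)²·(1 − 36/190)·0.083·0.917/35 = 7.20109e-05
  stratum High: (420/940)²·(1 − 55/420)·0.564·0.436/54 = 0.000790057
V̂(p̂_st) = 0.00172052; SE = √V̂ = 0.0414791

p̂_st ≈ 0.5644, SE ≈ 0.0415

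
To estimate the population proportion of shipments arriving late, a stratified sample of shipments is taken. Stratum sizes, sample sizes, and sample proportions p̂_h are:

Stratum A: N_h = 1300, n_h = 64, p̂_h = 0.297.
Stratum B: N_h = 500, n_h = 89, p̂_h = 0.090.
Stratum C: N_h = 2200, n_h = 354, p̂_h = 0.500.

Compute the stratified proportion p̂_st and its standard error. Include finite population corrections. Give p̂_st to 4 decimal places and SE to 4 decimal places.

N = 4000; stratum weights W_h = N_h/N.
p̂_st = Σ W_h p̂_h = (1300·0.297 + 500·0.090 + 2200·0.500)/4000 = 0.38277
V̂(p̂_st) = Σ W_h² (1 − n_h/N_h) p̂_h(1−p̂_h)/(n_h−1):
  stratum A: (1300/4000)²·(1 − 64/1300)·0.297·0.703/63 = 0.000332823
  stratum B: (500/4000)²·(1 − 89/500)·0.090·0.910/88 = 1.19534e-05
  stratum C: (2200/4000)²·(1 − 354/2200)·0.500·0.500/353 = 0.000179763
V̂(p̂_st) = 0.000524539; SE = √V̂ = 0.0229028

p̂_st ≈ 0.3828, SE ≈ 0.0229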